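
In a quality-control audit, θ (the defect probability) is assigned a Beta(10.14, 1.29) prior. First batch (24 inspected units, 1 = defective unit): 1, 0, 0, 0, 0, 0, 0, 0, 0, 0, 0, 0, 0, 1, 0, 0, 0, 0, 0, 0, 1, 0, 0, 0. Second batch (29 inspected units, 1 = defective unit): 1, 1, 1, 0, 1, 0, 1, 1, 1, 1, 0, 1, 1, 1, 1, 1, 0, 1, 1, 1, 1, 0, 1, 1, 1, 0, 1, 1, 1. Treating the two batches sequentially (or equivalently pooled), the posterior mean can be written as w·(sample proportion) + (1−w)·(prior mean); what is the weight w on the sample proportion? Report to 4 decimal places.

0.8226

The Beta prior is conjugate to a Binomial/Bernoulli likelihood; the update adds successes to α and failures to β.
Total number of inspected units: n = 24 + 29 = 53.
Posterior mean = (α₀+k)/(α₀+β₀+n) = [n/(α₀+β₀+n)]·(k/n) + [(α₀+β₀)/(α₀+β₀+n)]·α₀/(α₀+β₀), so only n and the prior enter the weight.
The weight on the data is w = n/(α₀+β₀+n) = 53/(10.14+1.29+53) = 53/64.43 = 0.8226.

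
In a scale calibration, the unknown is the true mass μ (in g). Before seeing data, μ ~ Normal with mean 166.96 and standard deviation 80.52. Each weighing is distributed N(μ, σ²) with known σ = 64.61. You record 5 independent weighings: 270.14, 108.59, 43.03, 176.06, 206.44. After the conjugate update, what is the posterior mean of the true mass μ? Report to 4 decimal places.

For Normal data with known variance σ², a Normal(μ₀, σ₀²) prior on μ is conjugate. Posterior precision = 1/σ₀² + n/σ²; posterior mean is the precision-weighted average of μ₀ and x̄.
Σxᵢ = 270.14 + 108.59 + 43.03 + 176.06 + 206.44 = 804.26, so n·x̄ = 804.26.
σ₀² = 80.52² = 6483.4704, σ² = 64.61² = 4174.4521; σ² + n·σ₀² = 4174.4521 + 5·6483.4704 = 36591.8041.
Posterior mean = (μ₀/σ₀² + n·x̄/σ²)/(1/σ₀² + n/σ²) = (σ²·μ₀ + σ₀²·n·x̄)/(σ² + n·σ₀²) = (4174.4521·166.96 + 6483.4704·804.26)/36591.8041 = 5911362.42652/36591.8041 = 161.5488.

161.5488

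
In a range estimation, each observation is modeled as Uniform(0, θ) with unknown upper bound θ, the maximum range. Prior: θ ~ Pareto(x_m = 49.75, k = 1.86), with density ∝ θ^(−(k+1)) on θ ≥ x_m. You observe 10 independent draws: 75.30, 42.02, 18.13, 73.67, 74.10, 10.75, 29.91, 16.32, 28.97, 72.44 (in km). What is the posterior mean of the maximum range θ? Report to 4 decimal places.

82.2337

A Pareto(scale x_m, shape k) prior on the upper bound θ of Uniform(0, θ) is conjugate: posterior is Pareto(max(x_m, max xᵢ), k + n).
Sample maximum = 75.30; prior scale x_m = 49.75 → posterior scale = max = 75.30.
Posterior shape = 1.86 + 10 = 11.86.
E[θ|data] = k·x_m/(k−1) = 11.86·75.30/10.86 = 82.2337.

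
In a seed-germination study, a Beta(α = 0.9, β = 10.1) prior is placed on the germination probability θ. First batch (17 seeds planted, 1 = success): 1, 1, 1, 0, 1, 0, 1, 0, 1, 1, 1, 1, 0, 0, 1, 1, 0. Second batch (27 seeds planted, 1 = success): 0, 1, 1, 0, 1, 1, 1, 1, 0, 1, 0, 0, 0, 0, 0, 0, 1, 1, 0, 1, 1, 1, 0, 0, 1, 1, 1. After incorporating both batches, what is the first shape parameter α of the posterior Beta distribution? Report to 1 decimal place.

26.9

The Beta prior is conjugate to a Binomial/Bernoulli likelihood; the update adds successes to α and failures to β.
After batch 1: Beta(0.9+11, 10.1+6) = Beta(11.9, 16.1).
After batch 2: Beta(11.9+15, 16.1+12) = Beta(26.9, 28.1).
Posterior α = 26.9.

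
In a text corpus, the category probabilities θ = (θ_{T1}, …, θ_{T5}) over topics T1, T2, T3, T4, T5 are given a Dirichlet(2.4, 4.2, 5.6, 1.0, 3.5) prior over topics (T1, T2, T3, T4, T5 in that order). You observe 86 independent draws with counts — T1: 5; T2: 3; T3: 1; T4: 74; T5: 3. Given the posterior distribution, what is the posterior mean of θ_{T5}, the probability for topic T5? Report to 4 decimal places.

0.0633

The Dirichlet prior is conjugate to the Multinomial likelihood: each posterior αⱼ = prior αⱼ + observed count nⱼ.
Posterior concentration: (7.4, 7.2, 6.6, 75.0, 6.5), total = 102.7.
E[θ_{T5}|data] = α_{T5}/Σα = 6.5/102.7 = 0.0633.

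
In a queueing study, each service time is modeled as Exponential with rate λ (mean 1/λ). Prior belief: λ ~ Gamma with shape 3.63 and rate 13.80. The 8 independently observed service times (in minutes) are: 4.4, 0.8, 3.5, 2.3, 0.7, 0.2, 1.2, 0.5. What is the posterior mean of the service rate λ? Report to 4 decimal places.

With a Gamma(shape α, rate β) prior on the exponential rate λ, the posterior after n observations with total T = Σxᵢ is Gamma(α+n, β+T).
Sum of observations T = 13.6 minutes; n = 8.
Posterior: Gamma(3.63+8, 13.80+13.6) = Gamma(11.63, 27.40).
Posterior mean of λ = α/β = 11.63/27.40 = 0.4245.

0.4245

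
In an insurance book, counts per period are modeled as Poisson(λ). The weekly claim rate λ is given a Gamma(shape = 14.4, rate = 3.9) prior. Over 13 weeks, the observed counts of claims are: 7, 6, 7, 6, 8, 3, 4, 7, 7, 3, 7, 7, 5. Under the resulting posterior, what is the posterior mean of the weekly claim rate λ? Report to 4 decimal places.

5.4083

With a Gamma(shape α, rate β) prior, the Poisson likelihood is conjugate: the posterior is Gamma(α + ΣXᵢ, β + n).
Sum of counts S = 77 over n = 13 weeks.
Posterior: Gamma(α+S, β+n) = Gamma(14.4+77, 3.9+13) = Gamma(91.4, 16.9).
Posterior mean = α/β = 91.4/16.9 = 5.4083.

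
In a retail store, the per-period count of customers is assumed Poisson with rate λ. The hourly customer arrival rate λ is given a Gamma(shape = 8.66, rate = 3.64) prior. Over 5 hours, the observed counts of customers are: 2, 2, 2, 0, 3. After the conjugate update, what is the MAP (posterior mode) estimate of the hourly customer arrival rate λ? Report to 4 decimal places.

1.9282

With a Gamma(shape α, rate β) prior, the Poisson likelihood is conjugate: the posterior is Gamma(α + ΣXᵢ, β + n).
Sum of counts S = 9 over n = 5 hours.
Posterior: Gamma(α+S, β+n) = Gamma(8.66+9, 3.64+5) = Gamma(17.66, 8.64).
Mode of Gamma(α,β) for α≥1 is (α−1)/β = 16.66/8.64 = 1.9282.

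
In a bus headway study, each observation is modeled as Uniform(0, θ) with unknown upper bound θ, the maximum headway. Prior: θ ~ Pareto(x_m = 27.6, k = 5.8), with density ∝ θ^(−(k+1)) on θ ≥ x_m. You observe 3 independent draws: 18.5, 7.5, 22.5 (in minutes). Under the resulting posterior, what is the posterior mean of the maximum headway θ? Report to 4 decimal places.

31.1385

A Pareto(scale x_m, shape k) prior on the upper bound θ of Uniform(0, θ) is conjugate: posterior is Pareto(max(x_m, max xᵢ), k + n).
Sample maximum = 22.5; prior scale x_m = 27.6 → posterior scale = max = 27.6.
Posterior shape = 5.8 + 3 = 8.8.
E[θ|data] = k·x_m/(k−1) = 8.8·27.6/7.8 = 31.1385.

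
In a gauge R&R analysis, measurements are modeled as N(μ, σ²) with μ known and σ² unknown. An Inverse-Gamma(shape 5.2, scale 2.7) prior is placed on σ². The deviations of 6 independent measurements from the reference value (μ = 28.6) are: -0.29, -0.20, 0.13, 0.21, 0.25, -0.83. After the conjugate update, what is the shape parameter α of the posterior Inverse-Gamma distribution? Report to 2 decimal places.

8.20

With known mean μ and an Inverse-Gamma(α, β) prior on σ², the Normal likelihood is conjugate: posterior is Inv-Gamma(α + n/2, β + Σ(xᵢ−μ)²/2).
Σ(xᵢ−μ)² = (-0.29)² + (-0.20)² + (0.13)² + (0.21)² + (0.25)² + (-0.83)² = 0.9365.
Posterior: Inv-Gamma(5.2 + 6/2, 2.7 + 0.9365/2) = Inv-Gamma(8.20, 3.16825).
Posterior α = 8.20.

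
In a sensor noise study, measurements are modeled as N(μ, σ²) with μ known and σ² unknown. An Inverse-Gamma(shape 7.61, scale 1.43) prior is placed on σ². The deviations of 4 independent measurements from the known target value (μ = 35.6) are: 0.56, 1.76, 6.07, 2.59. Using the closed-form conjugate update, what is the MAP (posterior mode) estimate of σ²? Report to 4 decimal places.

2.3480

With known mean μ and an Inverse-Gamma(α, β) prior on σ², the Normal likelihood is conjugate: posterior is Inv-Gamma(α + n/2, β + Σ(xᵢ−μ)²/2).
Σ(xᵢ−μ)² = (0.56)² + (1.76)² + (6.07)² + (2.59)² = 46.9642.
Posterior: Inv-Gamma(7.61 + 4/2, 1.43 + 46.9642/2) = Inv-Gamma(9.61, 24.91210).
Mode = β/(α+1) = 24.91210/10.61 = 2.3480.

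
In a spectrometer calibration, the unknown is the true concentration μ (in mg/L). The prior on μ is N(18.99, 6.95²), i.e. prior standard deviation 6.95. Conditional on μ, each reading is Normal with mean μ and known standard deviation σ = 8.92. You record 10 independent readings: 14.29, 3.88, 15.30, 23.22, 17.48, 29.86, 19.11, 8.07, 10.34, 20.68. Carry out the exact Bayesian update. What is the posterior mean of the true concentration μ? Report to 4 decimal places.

16.6143

For Normal data with known variance σ², a Normal(μ₀, σ₀²) prior on μ is conjugate. Posterior precision = 1/σ₀² + n/σ²; posterior mean is the precision-weighted average of μ₀ and x̄.
Σxᵢ = 14.29 + 3.88 + 15.30 + 23.22 + 17.48 + 29.86 + 19.11 + 8.07 + 10.34 + 20.68 = 162.23, so n·x̄ = 162.23.
σ₀² = 6.95² = 48.3025, σ² = 8.92² = 79.5664; σ² + n·σ₀² = 79.5664 + 10·48.3025 = 562.5914.
Posterior mean = (μ₀/σ₀² + n·x̄/σ²)/(1/σ₀² + n/σ²) = (σ²·μ₀ + σ₀²·n·x̄)/(σ² + n·σ₀²) = (79.5664·18.99 + 48.3025·162.23)/562.5914 = 9347.080511/562.5914 = 16.6143.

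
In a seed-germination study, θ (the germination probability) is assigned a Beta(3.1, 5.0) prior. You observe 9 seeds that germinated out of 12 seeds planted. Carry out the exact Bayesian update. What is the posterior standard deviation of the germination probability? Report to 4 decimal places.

0.1066

The Beta prior is conjugate to a Binomial/Bernoulli likelihood; the update adds successes to α and failures to β.
Posterior: Beta(α+k, β+n−k) = Beta(3.1+9, 5.0+3) = Beta(12.1, 8.0).
Var = αβ/((α+β)²(α+β+1)) = 12.1·8.0/(20.1²·21.1) = 0.01135536; SD = √0.01135536 = 0.1066.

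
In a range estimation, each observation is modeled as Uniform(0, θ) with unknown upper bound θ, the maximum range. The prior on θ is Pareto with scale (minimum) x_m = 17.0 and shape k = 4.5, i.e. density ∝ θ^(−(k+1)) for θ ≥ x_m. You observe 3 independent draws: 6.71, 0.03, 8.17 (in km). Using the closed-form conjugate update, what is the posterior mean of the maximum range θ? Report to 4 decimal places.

A Pareto(scale x_m, shape k) prior on the upper bound θ of Uniform(0, θ) is conjugate: posterior is Pareto(max(x_m, max xᵢ), k + n).
Sample maximum = 8.17; prior scale x_m = 17.0 → posterior scale = max = 17.00.
Posterior shape = 4.5 + 3 = 7.5.
E[θ|data] = k·x_m/(k−1) = 7.5·17.00/6.5 = 19.6154.

19.6154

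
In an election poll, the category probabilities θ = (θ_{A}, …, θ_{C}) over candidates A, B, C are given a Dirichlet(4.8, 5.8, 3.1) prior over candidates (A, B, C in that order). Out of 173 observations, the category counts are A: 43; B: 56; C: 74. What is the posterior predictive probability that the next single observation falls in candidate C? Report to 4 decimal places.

The Dirichlet prior is conjugate to the Multinomial likelihood: each posterior αⱼ = prior αⱼ + observed count nⱼ.
Posterior concentration: (47.8, 61.8, 77.1), total = 186.7.
P(next = C | data) = α_{C}/Σα = 0.4130.

0.4130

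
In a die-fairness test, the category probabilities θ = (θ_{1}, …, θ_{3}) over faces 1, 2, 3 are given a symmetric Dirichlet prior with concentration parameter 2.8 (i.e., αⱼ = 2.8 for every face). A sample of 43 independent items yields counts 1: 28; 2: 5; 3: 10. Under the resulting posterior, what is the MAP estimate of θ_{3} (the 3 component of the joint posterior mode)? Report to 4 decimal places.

0.2438

The Dirichlet prior is conjugate to the Multinomial likelihood: each posterior αⱼ = prior αⱼ + observed count nⱼ.
Posterior concentration: (30.8, 7.8, 12.8), total = 51.4.
Joint mode component: (α_{3}−1)/(Σα−K) = 11.8/48.4 = 0.2438.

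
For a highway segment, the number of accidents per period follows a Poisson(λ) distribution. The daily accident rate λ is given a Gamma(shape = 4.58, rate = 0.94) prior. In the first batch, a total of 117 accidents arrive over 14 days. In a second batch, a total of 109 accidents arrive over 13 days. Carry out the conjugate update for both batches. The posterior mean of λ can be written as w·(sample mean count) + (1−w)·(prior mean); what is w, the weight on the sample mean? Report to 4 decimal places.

With a Gamma(shape α, rate β) prior, the Poisson likelihood is conjugate: the posterior is Gamma(α + ΣXᵢ, β + n).
Total number of days: n = 14 + 13 = 27.
Posterior mean = (α₀+S)/(β₀+n) = [n/(β₀+n)]·(S/n) + [β₀/(β₀+n)]·(α₀/β₀), so only n and β₀ enter the weight.
Weight on data w = n/(β₀+n) = 27/(0.94+27) = 27/27.94 = 0.9664.

0.9664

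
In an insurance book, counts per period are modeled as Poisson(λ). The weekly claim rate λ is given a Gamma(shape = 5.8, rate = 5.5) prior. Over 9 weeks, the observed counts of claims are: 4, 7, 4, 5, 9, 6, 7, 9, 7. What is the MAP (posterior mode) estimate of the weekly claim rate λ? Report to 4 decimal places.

With a Gamma(shape α, rate β) prior, the Poisson likelihood is conjugate: the posterior is Gamma(α + ΣXᵢ, β + n).
Sum of counts S = 58 over n = 9 weeks.
Posterior: Gamma(α+S, β+n) = Gamma(5.8+58, 5.5+9) = Gamma(63.8, 14.5).
Mode of Gamma(α,β) for α≥1 is (α−1)/β = 62.8/14.5 = 4.3310.

4.3310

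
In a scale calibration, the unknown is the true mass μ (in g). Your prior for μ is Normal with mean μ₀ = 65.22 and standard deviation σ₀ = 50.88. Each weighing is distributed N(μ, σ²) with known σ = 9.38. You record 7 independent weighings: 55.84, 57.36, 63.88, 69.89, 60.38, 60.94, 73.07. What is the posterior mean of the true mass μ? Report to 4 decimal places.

For Normal data with known variance σ², a Normal(μ₀, σ₀²) prior on μ is conjugate. Posterior precision = 1/σ₀² + n/σ²; posterior mean is the precision-weighted average of μ₀ and x̄.
Σxᵢ = 55.84 + 57.36 + 63.88 + 69.89 + 60.38 + 60.94 + 73.07 = 441.36, so n·x̄ = 441.36.
σ₀² = 50.88² = 2588.7744, σ² = 9.38² = 87.9844; σ² + n·σ₀² = 87.9844 + 7·2588.7744 = 18209.4052.
Posterior mean = (μ₀/σ₀² + n·x̄/σ²)/(1/σ₀² + n/σ²) = (σ²·μ₀ + σ₀²·n·x̄)/(σ² + n·σ₀²) = (87.9844·65.22 + 2588.7744·441.36)/18209.4052 = 1148319.811752/18209.4052 = 63.0619.

63.0619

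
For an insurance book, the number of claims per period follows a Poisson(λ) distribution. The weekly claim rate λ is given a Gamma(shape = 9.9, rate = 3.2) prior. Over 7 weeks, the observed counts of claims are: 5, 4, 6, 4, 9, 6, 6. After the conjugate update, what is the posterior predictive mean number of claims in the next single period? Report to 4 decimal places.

4.8922

With a Gamma(shape α, rate β) prior, the Poisson likelihood is conjugate: the posterior is Gamma(α + ΣXᵢ, β + n).
Sum of counts S = 40 over n = 7 weeks.
Posterior: Gamma(α+S, β+n) = Gamma(9.9+40, 3.2+7) = Gamma(49.9, 10.2).
The predictive distribution for one future period is NegBinom with mean α/β = 4.8922.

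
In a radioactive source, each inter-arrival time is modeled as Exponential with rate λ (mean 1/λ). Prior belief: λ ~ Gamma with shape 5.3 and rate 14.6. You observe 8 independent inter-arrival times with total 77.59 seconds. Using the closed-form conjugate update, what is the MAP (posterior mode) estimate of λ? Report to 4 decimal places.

0.1334

With a Gamma(shape α, rate β) prior on the exponential rate λ, the posterior after n observations with total T = Σxᵢ is Gamma(α+n, β+T).
Posterior: Gamma(5.3+8, 14.6+77.59) = Gamma(13.3, 92.19).
Mode = (α−1)/β = 0.1334.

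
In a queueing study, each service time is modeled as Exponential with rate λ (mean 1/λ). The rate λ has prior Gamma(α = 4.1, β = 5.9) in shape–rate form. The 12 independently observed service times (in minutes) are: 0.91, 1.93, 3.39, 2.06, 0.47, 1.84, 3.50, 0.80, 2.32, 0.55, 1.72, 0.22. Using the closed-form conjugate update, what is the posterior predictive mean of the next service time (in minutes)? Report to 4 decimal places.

With a Gamma(shape α, rate β) prior on the exponential rate λ, the posterior after n observations with total T = Σxᵢ is Gamma(α+n, β+T).
Sum of observations T = 19.71 minutes; n = 12.
Posterior: Gamma(4.1+12, 5.9+19.71) = Gamma(16.1, 25.61).
The predictive distribution for the next observation is Lomax; its mean is β/(α−1) = 25.61/15.1 = 1.6960.

1.6960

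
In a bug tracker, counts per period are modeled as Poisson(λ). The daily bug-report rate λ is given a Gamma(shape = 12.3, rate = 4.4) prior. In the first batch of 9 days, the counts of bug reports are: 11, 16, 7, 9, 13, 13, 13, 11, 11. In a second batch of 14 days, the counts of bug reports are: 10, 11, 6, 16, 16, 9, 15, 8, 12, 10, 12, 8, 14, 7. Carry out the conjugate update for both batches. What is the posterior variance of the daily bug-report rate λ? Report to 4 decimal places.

0.3600

With a Gamma(shape α, rate β) prior, the Poisson likelihood is conjugate: the posterior is Gamma(α + ΣXᵢ, β + n).
Batch 1: sum of counts S = 104 over n = 9 days.
After batch 1: Gamma(α+S, β+n) = Gamma(12.3+104, 4.4+9) = Gamma(116.3, 13.4).
Batch 2: sum of counts S = 154 over n = 14 days.
After batch 2: Gamma(α+S, β+n) = Gamma(116.3+154, 13.4+14) = Gamma(270.3, 27.4).
Var = α/β² = 270.3/27.4² = 0.3600.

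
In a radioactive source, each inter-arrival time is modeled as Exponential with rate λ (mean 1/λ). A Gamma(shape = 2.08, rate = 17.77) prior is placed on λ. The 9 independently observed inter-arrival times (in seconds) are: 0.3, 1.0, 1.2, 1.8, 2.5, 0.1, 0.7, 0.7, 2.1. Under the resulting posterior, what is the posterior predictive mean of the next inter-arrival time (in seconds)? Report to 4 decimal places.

2.7946

With a Gamma(shape α, rate β) prior on the exponential rate λ, the posterior after n observations with total T = Σxᵢ is Gamma(α+n, β+T).
Sum of observations T = 10.4 seconds; n = 9.
Posterior: Gamma(2.08+9, 17.77+10.4) = Gamma(11.08, 28.17).
The predictive distribution for the next observation is Lomax; its mean is β/(α−1) = 28.17/10.08 = 2.7946.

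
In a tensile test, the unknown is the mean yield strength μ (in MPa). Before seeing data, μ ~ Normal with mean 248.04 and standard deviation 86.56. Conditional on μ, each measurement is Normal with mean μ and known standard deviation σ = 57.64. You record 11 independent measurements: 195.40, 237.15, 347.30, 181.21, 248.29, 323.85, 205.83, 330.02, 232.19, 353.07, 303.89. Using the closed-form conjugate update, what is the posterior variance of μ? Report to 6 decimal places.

290.330176

For Normal data with known variance σ², a Normal(μ₀, σ₀²) prior on μ is conjugate. Posterior precision = 1/σ₀² + n/σ²; posterior mean is the precision-weighted average of μ₀ and x̄.
σ₀² = 86.56² = 7492.6336, σ² = 57.64² = 3322.3696; σ² + n·σ₀² = 3322.3696 + 11·7492.6336 = 85741.3392.
Posterior precision = 1/σ₀² + n/σ² = 1/7492.6336 + 11/3322.3696 = (σ² + n·σ₀²)/(σ₀²σ²) = 85741.3392/(7492.6336·3322.3696); posterior variance σₙ² = σ₀²σ²/(σ² + n·σ₀²) = 7492.6336·3322.3696/85741.3392 = 290.330176.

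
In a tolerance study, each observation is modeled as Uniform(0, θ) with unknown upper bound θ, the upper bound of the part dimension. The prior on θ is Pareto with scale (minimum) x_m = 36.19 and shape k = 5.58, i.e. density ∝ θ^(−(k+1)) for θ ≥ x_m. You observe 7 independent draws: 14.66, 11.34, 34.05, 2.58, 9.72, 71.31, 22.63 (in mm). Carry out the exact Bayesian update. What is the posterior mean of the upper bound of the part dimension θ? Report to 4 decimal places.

77.4680

A Pareto(scale x_m, shape k) prior on the upper bound θ of Uniform(0, θ) is conjugate: posterior is Pareto(max(x_m, max xᵢ), k + n).
Sample maximum = 71.31; prior scale x_m = 36.19 → posterior scale = max = 71.31.
Posterior shape = 5.58 + 7 = 12.58.
E[θ|data] = k·x_m/(k−1) = 12.58·71.31/11.58 = 77.4680.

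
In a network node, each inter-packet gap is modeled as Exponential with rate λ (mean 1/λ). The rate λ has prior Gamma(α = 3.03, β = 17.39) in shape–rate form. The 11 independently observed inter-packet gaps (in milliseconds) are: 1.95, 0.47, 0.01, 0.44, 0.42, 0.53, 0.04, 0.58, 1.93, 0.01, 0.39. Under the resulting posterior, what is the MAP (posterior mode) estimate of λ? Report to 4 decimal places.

With a Gamma(shape α, rate β) prior on the exponential rate λ, the posterior after n observations with total T = Σxᵢ is Gamma(α+n, β+T).
Sum of observations T = 6.77 milliseconds; n = 11.
Posterior: Gamma(3.03+11, 17.39+6.77) = Gamma(14.03, 24.16).
Mode = (α−1)/β = 0.5393.

0.5393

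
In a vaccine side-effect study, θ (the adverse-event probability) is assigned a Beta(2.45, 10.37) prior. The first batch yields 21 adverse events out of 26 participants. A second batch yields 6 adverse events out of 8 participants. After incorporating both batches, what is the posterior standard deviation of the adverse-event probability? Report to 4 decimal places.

The Beta prior is conjugate to a Binomial/Bernoulli likelihood; the update adds successes to α and failures to β.
After batch 1: Beta(2.45+21, 10.37+5) = Beta(23.45, 15.37).
After batch 2: Beta(23.45+6, 15.37+2) = Beta(29.45, 17.37).
Var = αβ/((α+β)²(α+β+1)) = 29.45·17.37/(46.82²·47.82) = 0.00487992; SD = √0.00487992 = 0.0699.

0.0699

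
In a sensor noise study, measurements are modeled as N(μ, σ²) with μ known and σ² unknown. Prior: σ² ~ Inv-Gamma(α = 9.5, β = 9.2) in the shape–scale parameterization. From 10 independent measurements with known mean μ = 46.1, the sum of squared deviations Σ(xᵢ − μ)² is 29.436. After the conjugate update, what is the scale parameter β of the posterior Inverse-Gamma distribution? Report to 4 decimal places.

With known mean μ and an Inverse-Gamma(α, β) prior on σ², the Normal likelihood is conjugate: posterior is Inv-Gamma(α + n/2, β + Σ(xᵢ−μ)²/2).
Posterior: Inv-Gamma(9.5 + 10/2, 9.2 + 29.436/2) = Inv-Gamma(14.50, 23.9180).
Posterior β = 23.9180.

23.9180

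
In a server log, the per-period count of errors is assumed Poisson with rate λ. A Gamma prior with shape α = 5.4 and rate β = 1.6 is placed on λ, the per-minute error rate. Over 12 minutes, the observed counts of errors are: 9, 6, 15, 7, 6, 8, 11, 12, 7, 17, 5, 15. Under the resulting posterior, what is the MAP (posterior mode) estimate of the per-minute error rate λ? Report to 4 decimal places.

9.0000

With a Gamma(shape α, rate β) prior, the Poisson likelihood is conjugate: the posterior is Gamma(α + ΣXᵢ, β + n).
Sum of counts S = 118 over n = 12 minutes.
Posterior: Gamma(α+S, β+n) = Gamma(5.4+118, 1.6+12) = Gamma(123.4, 13.6).
Mode of Gamma(α,β) for α≥1 is (α−1)/β = 122.4/13.6 = 9.0000.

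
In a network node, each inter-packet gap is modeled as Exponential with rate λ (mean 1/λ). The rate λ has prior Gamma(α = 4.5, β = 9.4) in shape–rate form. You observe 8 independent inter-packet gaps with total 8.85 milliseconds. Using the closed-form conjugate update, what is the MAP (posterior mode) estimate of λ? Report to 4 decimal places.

0.6301

With a Gamma(shape α, rate β) prior on the exponential rate λ, the posterior after n observations with total T = Σxᵢ is Gamma(α+n, β+T).
Posterior: Gamma(4.5+8, 9.4+8.85) = Gamma(12.5, 18.25).
Mode = (α−1)/β = 0.6301.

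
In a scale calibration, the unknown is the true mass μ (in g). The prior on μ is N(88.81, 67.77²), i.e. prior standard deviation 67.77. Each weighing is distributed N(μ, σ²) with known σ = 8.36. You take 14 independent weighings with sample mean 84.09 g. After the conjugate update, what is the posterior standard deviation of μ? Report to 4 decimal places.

2.2331

For Normal data with known variance σ², a Normal(μ₀, σ₀²) prior on μ is conjugate. Posterior precision = 1/σ₀² + n/σ²; posterior mean is the precision-weighted average of μ₀ and x̄.
σ₀² = 67.77² = 4592.7729, σ² = 8.36² = 69.8896; σ² + n·σ₀² = 69.8896 + 14·4592.7729 = 64368.7102.
Posterior precision = 1/σ₀² + n/σ² = 1/4592.7729 + 14/69.8896 = (σ² + n·σ₀²)/(σ₀²σ²) = 64368.7102/(4592.7729·69.8896); posterior variance σₙ² = σ₀²σ²/(σ² + n·σ₀²) = 4592.7729·69.8896/64368.7102 = 4.986694.
Posterior SD = √σₙ² = √(4592.7729·69.8896/64368.7102) = 2.2331.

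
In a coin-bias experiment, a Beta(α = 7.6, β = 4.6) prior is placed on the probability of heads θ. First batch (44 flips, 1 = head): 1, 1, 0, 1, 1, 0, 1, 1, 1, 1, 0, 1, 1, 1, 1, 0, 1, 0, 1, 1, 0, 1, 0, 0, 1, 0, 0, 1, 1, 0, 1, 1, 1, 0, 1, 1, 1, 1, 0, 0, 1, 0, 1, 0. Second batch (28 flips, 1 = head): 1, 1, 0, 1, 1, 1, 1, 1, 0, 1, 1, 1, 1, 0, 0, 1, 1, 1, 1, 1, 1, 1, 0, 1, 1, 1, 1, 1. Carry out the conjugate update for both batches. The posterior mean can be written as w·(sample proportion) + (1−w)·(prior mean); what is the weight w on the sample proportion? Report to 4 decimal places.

0.8551

The Beta prior is conjugate to a Binomial/Bernoulli likelihood; the update adds successes to α and failures to β.
Total number of flips: n = 44 + 28 = 72.
Posterior mean = (α₀+k)/(α₀+β₀+n) = [n/(α₀+β₀+n)]·(k/n) + [(α₀+β₀)/(α₀+β₀+n)]·α₀/(α₀+β₀), so only n and the prior enter the weight.
The weight on the data is w = n/(α₀+β₀+n) = 72/(7.6+4.6+72) = 72/84.2 = 0.8551.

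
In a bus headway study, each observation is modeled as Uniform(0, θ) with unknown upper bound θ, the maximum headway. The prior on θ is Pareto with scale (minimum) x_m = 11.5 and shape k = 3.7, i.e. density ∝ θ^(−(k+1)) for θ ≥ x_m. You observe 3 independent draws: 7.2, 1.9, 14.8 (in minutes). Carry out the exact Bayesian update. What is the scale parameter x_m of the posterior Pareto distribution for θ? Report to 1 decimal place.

A Pareto(scale x_m, shape k) prior on the upper bound θ of Uniform(0, θ) is conjugate: posterior is Pareto(max(x_m, max xᵢ), k + n).
Sample maximum = 14.8; prior scale x_m = 11.5 → posterior scale = max = 14.8.
Posterior shape = 3.7 + 3 = 6.7.
Posterior scale x_m = 14.8.

14.8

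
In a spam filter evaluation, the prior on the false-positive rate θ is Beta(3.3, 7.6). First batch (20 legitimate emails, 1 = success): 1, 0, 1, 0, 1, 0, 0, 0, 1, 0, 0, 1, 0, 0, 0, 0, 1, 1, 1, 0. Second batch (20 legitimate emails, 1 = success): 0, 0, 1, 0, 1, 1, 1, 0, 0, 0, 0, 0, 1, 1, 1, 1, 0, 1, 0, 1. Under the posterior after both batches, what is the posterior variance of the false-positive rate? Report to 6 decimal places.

0.004689

The Beta prior is conjugate to a Binomial/Bernoulli likelihood; the update adds successes to α and failures to β.
After batch 1: Beta(3.3+8, 7.6+12) = Beta(11.3, 19.6).
After batch 2: Beta(11.3+10, 19.6+10) = Beta(21.3, 29.6).
Var = αβ/((α+β)²(α+β+1)) = 21.3·29.6/(50.9²·51.9) = 0.004689.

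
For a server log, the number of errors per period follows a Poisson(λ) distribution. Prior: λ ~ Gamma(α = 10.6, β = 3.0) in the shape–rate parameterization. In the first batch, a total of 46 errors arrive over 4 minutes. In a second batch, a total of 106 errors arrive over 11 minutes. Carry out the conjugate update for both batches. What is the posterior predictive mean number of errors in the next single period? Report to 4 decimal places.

9.0333

With a Gamma(shape α, rate β) prior, the Poisson likelihood is conjugate: the posterior is Gamma(α + ΣXᵢ, β + n).
After batch 1: Gamma(α+S, β+n) = Gamma(10.6+46, 3.0+4) = Gamma(56.6, 7.0).
After batch 2: Gamma(α+S, β+n) = Gamma(56.6+106, 7.0+11) = Gamma(162.6, 18.0).
The predictive distribution for one future period is NegBinom with mean α/β = 9.0333.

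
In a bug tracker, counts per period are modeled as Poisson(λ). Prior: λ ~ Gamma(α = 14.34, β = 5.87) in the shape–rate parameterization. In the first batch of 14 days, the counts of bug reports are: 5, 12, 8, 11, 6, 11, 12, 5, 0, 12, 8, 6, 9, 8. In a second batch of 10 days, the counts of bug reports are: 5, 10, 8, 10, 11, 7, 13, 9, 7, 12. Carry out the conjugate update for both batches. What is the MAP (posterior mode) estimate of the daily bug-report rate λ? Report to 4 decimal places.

With a Gamma(shape α, rate β) prior, the Poisson likelihood is conjugate: the posterior is Gamma(α + ΣXᵢ, β + n).
Batch 1: sum of counts S = 113 over n = 14 days.
After batch 1: Gamma(α+S, β+n) = Gamma(14.34+113, 5.87+14) = Gamma(127.34, 19.87).
Batch 2: sum of counts S = 92 over n = 10 days.
After batch 2: Gamma(α+S, β+n) = Gamma(127.34+92, 19.87+10) = Gamma(219.34, 29.87).
Mode of Gamma(α,β) for α≥1 is (α−1)/β = 218.34/29.87 = 7.3097.

7.3097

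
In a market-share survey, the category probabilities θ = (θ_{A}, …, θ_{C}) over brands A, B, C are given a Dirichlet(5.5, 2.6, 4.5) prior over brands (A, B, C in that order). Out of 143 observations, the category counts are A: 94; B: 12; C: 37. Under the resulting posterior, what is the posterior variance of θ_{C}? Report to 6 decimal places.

The Dirichlet prior is conjugate to the Multinomial likelihood: each posterior αⱼ = prior αⱼ + observed count nⱼ.
Posterior concentration: (99.5, 14.6, 41.5), total = 155.6.
Var[θ_j] = α_j(Σα−α_j)/((Σα)²(Σα+1)) = 41.5·114.1/(155.6²·156.6) = 0.001249.

0.001249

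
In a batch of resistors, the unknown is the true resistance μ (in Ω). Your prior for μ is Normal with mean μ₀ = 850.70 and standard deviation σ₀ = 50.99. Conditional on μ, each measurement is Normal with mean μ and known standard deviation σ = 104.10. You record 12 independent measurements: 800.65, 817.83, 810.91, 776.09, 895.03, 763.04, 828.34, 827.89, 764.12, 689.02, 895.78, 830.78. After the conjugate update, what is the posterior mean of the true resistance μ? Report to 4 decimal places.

For Normal data with known variance σ², a Normal(μ₀, σ₀²) prior on μ is conjugate. Posterior precision = 1/σ₀² + n/σ²; posterior mean is the precision-weighted average of μ₀ and x̄.
Σxᵢ = 800.65 + 817.83 + 810.91 + 776.09 + 895.03 + 763.04 + 828.34 + 827.89 + 764.12 + 689.02 + 895.78 + 830.78 = 9699.48, so n·x̄ = 9699.48.
σ₀² = 50.99² = 2599.9801, σ² = 104.10² = 10836.81; σ² + n·σ₀² = 10836.81 + 12·2599.9801 = 42036.5712.
Posterior mean = (μ₀/σ₀² + n·x̄/σ²)/(1/σ₀² + n/σ²) = (σ²·μ₀ + σ₀²·n·x̄)/(σ² + n·σ₀²) = (10836.81·850.70 + 2599.9801·9699.48)/42036.5712 = 34437329.247348/42036.5712 = 819.2231.

819.2231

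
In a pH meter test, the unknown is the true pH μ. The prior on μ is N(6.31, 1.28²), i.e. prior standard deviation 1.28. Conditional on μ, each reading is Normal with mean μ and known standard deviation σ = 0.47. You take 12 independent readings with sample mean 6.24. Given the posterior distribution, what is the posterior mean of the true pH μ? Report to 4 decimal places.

For Normal data with known variance σ², a Normal(μ₀, σ₀²) prior on μ is conjugate. Posterior precision = 1/σ₀² + n/σ²; posterior mean is the precision-weighted average of μ₀ and x̄.
n·x̄ = 12·6.24 = 74.88.
σ₀² = 1.28² = 1.6384, σ² = 0.47² = 0.2209; σ² + n·σ₀² = 0.2209 + 12·1.6384 = 19.8817.
Posterior mean = (μ₀/σ₀² + n·x̄/σ²)/(1/σ₀² + n/σ²) = (σ²·μ₀ + σ₀²·n·x̄)/(σ² + n·σ₀²) = (0.2209·6.31 + 1.6384·74.88)/19.8817 = 124.077271/19.8817 = 6.2408.

6.2408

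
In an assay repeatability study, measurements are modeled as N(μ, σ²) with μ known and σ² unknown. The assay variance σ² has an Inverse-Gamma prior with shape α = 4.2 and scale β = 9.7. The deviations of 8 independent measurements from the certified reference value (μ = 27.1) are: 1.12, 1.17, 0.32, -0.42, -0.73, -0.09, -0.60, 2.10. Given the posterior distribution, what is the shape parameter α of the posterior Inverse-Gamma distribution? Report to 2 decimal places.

8.20

With known mean μ and an Inverse-Gamma(α, β) prior on σ², the Normal likelihood is conjugate: posterior is Inv-Gamma(α + n/2, β + Σ(xᵢ−μ)²/2).
Σ(xᵢ−μ)² = (1.12)² + (1.17)² + (0.32)² + (-0.42)² + (-0.73)² + (-0.09)² + (-0.60)² + (2.10)² = 8.2131.
Posterior: Inv-Gamma(4.2 + 8/2, 9.7 + 8.2131/2) = Inv-Gamma(8.20, 13.80655).
Posterior α = 8.20.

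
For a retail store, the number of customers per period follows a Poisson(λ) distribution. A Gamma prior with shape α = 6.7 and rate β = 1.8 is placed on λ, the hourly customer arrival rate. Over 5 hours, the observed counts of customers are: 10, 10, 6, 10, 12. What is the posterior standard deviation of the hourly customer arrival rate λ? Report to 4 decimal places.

1.0876

With a Gamma(shape α, rate β) prior, the Poisson likelihood is conjugate: the posterior is Gamma(α + ΣXᵢ, β + n).
Sum of counts S = 48 over n = 5 hours.
Posterior: Gamma(α+S, β+n) = Gamma(6.7+48, 1.8+5) = Gamma(54.7, 6.8).
SD = √α/β = √54.7/6.8 = 1.0876.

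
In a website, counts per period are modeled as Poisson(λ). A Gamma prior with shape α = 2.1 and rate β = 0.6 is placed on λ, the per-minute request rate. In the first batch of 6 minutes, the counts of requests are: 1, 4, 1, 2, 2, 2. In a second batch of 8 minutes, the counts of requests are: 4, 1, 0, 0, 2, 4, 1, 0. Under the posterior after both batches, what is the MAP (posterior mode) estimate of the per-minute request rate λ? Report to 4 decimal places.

With a Gamma(shape α, rate β) prior, the Poisson likelihood is conjugate: the posterior is Gamma(α + ΣXᵢ, β + n).
Batch 1: sum of counts S = 12 over n = 6 minutes.
After batch 1: Gamma(α+S, β+n) = Gamma(2.1+12, 0.6+6) = Gamma(14.1, 6.6).
Batch 2: sum of counts S = 12 over n = 8 minutes.
After batch 2: Gamma(α+S, β+n) = Gamma(14.1+12, 6.6+8) = Gamma(26.1, 14.6).
Mode of Gamma(α,β) for α≥1 is (α−1)/β = 25.1/14.6 = 1.7192.

1.7192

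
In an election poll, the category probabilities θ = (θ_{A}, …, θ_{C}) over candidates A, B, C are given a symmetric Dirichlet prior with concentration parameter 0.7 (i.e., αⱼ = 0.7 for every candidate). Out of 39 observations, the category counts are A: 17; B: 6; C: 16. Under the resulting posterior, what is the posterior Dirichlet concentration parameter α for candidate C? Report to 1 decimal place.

The Dirichlet prior is conjugate to the Multinomial likelihood: each posterior αⱼ = prior αⱼ + observed count nⱼ.
Posterior concentration: (17.7, 6.7, 16.7), total = 41.1.
α_{C} = 0.7 + 16 = 16.7.

16.7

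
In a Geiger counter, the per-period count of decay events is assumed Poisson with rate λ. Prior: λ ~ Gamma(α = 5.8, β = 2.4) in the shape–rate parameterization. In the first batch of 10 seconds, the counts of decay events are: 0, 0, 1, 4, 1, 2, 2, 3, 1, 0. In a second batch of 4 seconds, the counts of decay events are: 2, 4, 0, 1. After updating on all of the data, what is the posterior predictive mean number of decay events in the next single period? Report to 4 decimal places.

1.6341

With a Gamma(shape α, rate β) prior, the Poisson likelihood is conjugate: the posterior is Gamma(α + ΣXᵢ, β + n).
Batch 1: sum of counts S = 14 over n = 10 seconds.
After batch 1: Gamma(α+S, β+n) = Gamma(5.8+14, 2.4+10) = Gamma(19.8, 12.4).
Batch 2: sum of counts S = 7 over n = 4 seconds.
After batch 2: Gamma(α+S, β+n) = Gamma(19.8+7, 12.4+4) = Gamma(26.8, 16.4).
The predictive distribution for one future period is NegBinom with mean α/β = 1.6341.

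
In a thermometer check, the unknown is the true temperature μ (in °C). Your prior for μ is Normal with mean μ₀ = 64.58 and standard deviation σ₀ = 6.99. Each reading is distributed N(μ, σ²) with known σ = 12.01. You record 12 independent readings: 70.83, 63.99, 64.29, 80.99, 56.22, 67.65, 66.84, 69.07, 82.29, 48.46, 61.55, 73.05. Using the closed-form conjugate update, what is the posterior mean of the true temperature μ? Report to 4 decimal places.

For Normal data with known variance σ², a Normal(μ₀, σ₀²) prior on μ is conjugate. Posterior precision = 1/σ₀² + n/σ²; posterior mean is the precision-weighted average of μ₀ and x̄.
Σxᵢ = 70.83 + 63.99 + 64.29 + 80.99 + 56.22 + 67.65 + 66.84 + 69.07 + 82.29 + 48.46 + 61.55 + 73.05 = 805.23, so n·x̄ = 805.23.
σ₀² = 6.99² = 48.8601, σ² = 12.01² = 144.2401; σ² + n·σ₀² = 144.2401 + 12·48.8601 = 730.5613.
Posterior mean = (μ₀/σ₀² + n·x̄/σ²)/(1/σ₀² + n/σ²) = (σ²·μ₀ + σ₀²·n·x̄)/(σ² + n·σ₀²) = (144.2401·64.58 + 48.8601·805.23)/730.5613 = 48658.643981/730.5613 = 66.6045.

66.6045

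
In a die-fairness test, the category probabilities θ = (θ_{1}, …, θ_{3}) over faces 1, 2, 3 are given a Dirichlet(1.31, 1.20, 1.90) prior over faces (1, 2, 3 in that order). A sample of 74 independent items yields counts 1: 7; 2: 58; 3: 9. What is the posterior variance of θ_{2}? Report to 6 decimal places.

The Dirichlet prior is conjugate to the Multinomial likelihood: each posterior αⱼ = prior αⱼ + observed count nⱼ.
Posterior concentration: (8.31, 59.20, 10.90), total = 78.41.
Var[θ_j] = α_j(Σα−α_j)/((Σα)²(Σα+1)) = 59.20·19.21/(78.41²·79.41) = 0.002329.

0.002329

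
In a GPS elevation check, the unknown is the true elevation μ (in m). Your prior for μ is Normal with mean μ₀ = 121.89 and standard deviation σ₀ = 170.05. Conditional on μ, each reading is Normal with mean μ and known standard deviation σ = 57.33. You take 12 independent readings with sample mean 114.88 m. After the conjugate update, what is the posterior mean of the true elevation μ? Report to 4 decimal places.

114.9458

For Normal data with known variance σ², a Normal(μ₀, σ₀²) prior on μ is conjugate. Posterior precision = 1/σ₀² + n/σ²; posterior mean is the precision-weighted average of μ₀ and x̄.
n·x̄ = 12·114.88 = 1378.56.
σ₀² = 170.05² = 28917.0025, σ² = 57.33² = 3286.7289; σ² + n·σ₀² = 3286.7289 + 12·28917.0025 = 350290.7589.
Posterior mean = (μ₀/σ₀² + n·x̄/σ²)/(1/σ₀² + n/σ²) = (σ²·μ₀ + σ₀²·n·x̄)/(σ² + n·σ₀²) = (3286.7289·121.89 + 28917.0025·1378.56)/350290.7589 = 40264442.352021/350290.7589 = 114.9458.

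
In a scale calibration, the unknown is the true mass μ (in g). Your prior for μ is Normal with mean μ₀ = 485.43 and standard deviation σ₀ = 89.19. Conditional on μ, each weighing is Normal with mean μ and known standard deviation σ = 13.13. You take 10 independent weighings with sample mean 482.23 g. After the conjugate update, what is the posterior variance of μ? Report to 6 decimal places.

For Normal data with known variance σ², a Normal(μ₀, σ₀²) prior on μ is conjugate. Posterior precision = 1/σ₀² + n/σ²; posterior mean is the precision-weighted average of μ₀ and x̄.
σ₀² = 89.19² = 7954.8561, σ² = 13.13² = 172.3969; σ² + n·σ₀² = 172.3969 + 10·7954.8561 = 79720.9579.
Posterior precision = 1/σ₀² + n/σ² = 1/7954.8561 + 10/172.3969 = (σ² + n·σ₀²)/(σ₀²σ²) = 79720.9579/(7954.8561·172.3969); posterior variance σₙ² = σ₀²σ²/(σ² + n·σ₀²) = 7954.8561·172.3969/79720.9579 = 17.202409.

17.202409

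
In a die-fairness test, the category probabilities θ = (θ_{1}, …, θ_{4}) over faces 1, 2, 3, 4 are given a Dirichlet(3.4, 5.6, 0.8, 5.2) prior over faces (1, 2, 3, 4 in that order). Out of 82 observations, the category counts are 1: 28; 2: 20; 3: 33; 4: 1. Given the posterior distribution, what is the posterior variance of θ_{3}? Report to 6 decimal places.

0.002317

The Dirichlet prior is conjugate to the Multinomial likelihood: each posterior αⱼ = prior αⱼ + observed count nⱼ.
Posterior concentration: (31.4, 25.6, 33.8, 6.2), total = 97.0.
Var[θ_j] = α_j(Σα−α_j)/((Σα)²(Σα+1)) = 33.8·63.2/(97.0²·98.0) = 0.002317.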